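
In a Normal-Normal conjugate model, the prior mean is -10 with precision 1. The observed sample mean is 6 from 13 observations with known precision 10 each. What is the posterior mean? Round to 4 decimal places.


Posterior precision = tau0 + n*tau = 1 + 13*10 = 131
Posterior mean = (tau0*mu0 + n*tau*xbar) / posterior_precision
= (1*-10 + 13*10*6) / 131
= 770 / 131 = 5.8779

5.8779


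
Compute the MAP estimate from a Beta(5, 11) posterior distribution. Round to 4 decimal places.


MAP = mode of Beta distribution
= (alpha - 1)/(alpha + beta - 2)
= (5-1)/(5+11-2)
= 4/14 = 0.2857

0.2857


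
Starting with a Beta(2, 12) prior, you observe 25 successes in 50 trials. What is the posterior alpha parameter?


For a Beta-Binomial conjugate model:
Posterior alpha = prior alpha + number of successes
= 2 + 25 = 27

27


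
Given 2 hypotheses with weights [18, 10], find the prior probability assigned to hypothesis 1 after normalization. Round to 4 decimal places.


To normalize, divide each weight by the sum of all weights.
Sum = 28
Prior(H1) = 18/28 = 0.6429

0.6429


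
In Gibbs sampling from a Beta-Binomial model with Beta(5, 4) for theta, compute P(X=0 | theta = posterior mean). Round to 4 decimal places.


Posterior mean = alpha/(alpha+beta) = 5/9 = 0.5556
P(X=0|theta=mean) = 1 - theta = 0.4444

0.4444


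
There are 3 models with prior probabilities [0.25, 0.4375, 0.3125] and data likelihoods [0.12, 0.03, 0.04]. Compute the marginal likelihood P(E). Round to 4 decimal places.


P(E) = sum over models of P(M_i) * P(E|M_i)
= 0.25*0.12 + 0.4375*0.03 + 0.3125*0.04
= 0.0556

0.0556


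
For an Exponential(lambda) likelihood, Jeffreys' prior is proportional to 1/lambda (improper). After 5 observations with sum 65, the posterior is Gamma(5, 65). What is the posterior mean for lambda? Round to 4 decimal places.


Posterior = Gamma(n, sum_x) = Gamma(5, 65)
Posterior mean = shape/rate = 5/65
= 0.0769

0.0769


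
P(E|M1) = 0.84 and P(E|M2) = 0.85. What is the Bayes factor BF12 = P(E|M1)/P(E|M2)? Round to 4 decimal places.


Bayes factor BF12 = P(E|M1) / P(E|M2)
= 0.84 / 0.85
= 0.9882

0.9882


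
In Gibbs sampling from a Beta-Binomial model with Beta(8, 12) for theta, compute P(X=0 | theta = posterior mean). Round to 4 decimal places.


Posterior mean = alpha/(alpha+beta) = 8/20 = 0.4
P(X=0|theta=mean) = 1 - theta = 0.6

0.6


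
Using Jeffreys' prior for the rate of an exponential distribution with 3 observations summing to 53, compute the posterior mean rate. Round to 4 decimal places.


Jeffreys' prior leads to posterior Gamma(3, 53).
Mean = 3/53 = 0.0566

0.0566


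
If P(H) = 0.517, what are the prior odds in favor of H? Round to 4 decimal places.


Prior odds = P(H) / (1 - P(H))
= 0.517 / 0.483
= 1.0704

1.0704


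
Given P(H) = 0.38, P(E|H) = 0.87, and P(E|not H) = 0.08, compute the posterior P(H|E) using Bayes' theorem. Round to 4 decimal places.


By Bayes' theorem: P(H|E) = P(E|H)*P(H) / P(E)
P(E) = P(E|H)*P(H) + P(E|not H)*P(not H)
P(E) = 0.87*0.38 + 0.08*0.62 = 0.3802
P(H|E) = 0.87*0.38 / 0.3802 = 0.8695

0.8695


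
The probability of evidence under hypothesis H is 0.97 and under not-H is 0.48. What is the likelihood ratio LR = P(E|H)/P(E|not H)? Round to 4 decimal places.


LR = 0.97 / 0.48
= 2.0208

2.0208


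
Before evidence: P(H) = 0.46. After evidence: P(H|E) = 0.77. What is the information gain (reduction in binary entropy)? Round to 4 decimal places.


Prior entropy = 0.9954
Posterior entropy = 0.778
Information gain = 0.9954 - 0.778 = 0.2174

0.2174


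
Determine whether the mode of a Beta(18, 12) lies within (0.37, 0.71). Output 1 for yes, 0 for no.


First find the mode: (a-1)/(a+b-2) = 0.6071
Is 0.6071 in (0.37, 0.71)? 1

1


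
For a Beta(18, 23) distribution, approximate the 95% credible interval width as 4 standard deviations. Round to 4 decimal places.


Variance of Beta(a,b) = ab / ((a+b)^2 * (a+b+1))
= 18*23 / ((41)^2 * 42)
= 0.0059
SD = sqrt(0.0059) = 0.0766
Width = 4 * SD = 0.3063

0.3063


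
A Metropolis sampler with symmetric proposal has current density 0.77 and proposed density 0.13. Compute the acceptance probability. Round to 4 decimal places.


For symmetric proposals, acceptance = min(1, pi(x*)/pi(x))
= min(1, 0.13/0.77)
= min(1, 0.1688) = 0.1688

0.1688


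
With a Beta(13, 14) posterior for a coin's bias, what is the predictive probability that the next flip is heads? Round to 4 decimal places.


The predictive probability equals the posterior mean.
P(next = heads) = alpha / (alpha + beta)
= 13 / 27 = 0.4815

0.4815


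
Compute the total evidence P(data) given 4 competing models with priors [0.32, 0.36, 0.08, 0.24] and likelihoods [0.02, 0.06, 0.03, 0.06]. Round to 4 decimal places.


Marginal likelihood = sum P(model_i) * P(data|model_i)
Model 1: 0.32 * 0.02 = 0.0064
Model 2: 0.36 * 0.06 = 0.0216
Model 3: 0.08 * 0.03 = 0.0024
Model 4: 0.24 * 0.06 = 0.0144
Total = 0.0448

0.0448


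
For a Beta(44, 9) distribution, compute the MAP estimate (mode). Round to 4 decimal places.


MAP = mode = (a-1)/(a+b-2)
= (44-1)/(44+9-2)
= 43/51 = 0.8431

0.8431


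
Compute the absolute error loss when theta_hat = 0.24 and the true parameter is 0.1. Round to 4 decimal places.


L = |theta_hat - theta_true|
= |0.24 - 0.1| = 0.14

0.14


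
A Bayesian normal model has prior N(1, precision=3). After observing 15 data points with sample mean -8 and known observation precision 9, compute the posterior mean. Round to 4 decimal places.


Posterior mean = (prior_precision * prior_mean + n * data_precision * data_mean) / (prior_precision + n * data_precision)
Numerator = 3*1 + 15*9*-8 = -1077
Denominator = 3 + 15*9 = 138
Posterior mean = -7.8043

-7.8043


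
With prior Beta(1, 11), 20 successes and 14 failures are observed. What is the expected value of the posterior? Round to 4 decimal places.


Posterior = Beta(21, 25)
E[theta] = alpha/(alpha+beta)
= 21/46 = 0.4565

0.4565


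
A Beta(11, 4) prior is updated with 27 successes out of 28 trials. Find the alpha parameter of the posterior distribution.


In the Beta-Binomial conjugate update:
alpha_post = alpha_prior + successes
= 11 + 27
= 38

38


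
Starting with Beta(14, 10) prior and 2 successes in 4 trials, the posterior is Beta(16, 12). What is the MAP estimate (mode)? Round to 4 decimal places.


The mode of Beta(a, b) when a > 1 and b > 1 is (a-1)/(a+b-2)
= (16 - 1) / (16 + 12 - 2)
= 15 / 26
= 0.5769

0.5769


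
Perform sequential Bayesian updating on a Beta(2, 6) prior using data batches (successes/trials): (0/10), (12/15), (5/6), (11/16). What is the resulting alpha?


Accumulate successes: 28
Posterior alpha = prior alpha + sum of successes
= 2 + 28 = 30

30


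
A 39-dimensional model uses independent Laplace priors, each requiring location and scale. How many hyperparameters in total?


Per parameter: 2 (location and scale).
Total = 39 * 2 = 78

78


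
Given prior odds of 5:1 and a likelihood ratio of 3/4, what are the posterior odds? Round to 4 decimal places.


Posterior odds = prior odds * LR
Prior odds = 5/1 = 5.0
LR = 3/4 = 0.75
Posterior odds = 5.0 * 0.75 = 3.75

3.75


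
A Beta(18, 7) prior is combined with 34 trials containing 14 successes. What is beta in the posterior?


In conjugate updating:
beta_posterior = beta_prior + (n - k)
= 7 + (34 - 14)
= 7 + 20 = 27

27


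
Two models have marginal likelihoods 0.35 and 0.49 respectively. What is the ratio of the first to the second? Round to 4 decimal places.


Evidence ratio = 0.35 / 0.49
= 0.7143

0.7143


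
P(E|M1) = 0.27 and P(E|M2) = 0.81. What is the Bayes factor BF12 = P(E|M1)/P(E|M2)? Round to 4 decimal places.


Bayes factor BF12 = P(E|M1) / P(E|M2)
= 0.27 / 0.81
= 0.3333

0.3333


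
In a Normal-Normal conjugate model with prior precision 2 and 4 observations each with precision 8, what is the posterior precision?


Posterior precision = prior precision + n * observation precision
= 2 + 4 * 8
= 2 + 32 = 34

34


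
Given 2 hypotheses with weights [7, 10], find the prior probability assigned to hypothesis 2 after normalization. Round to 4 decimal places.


To normalize, divide each weight by the sum of all weights.
Sum = 17
Prior(H2) = 10/17 = 0.5882

0.5882


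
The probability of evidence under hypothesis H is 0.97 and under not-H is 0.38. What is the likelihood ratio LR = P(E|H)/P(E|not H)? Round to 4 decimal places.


LR = 0.97 / 0.38
= 2.5526

2.5526


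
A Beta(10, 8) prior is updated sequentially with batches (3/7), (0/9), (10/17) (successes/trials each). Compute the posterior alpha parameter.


Sequential conjugate updating is equivalent to a single batch update.
Total successes across all batches = 13
alpha_posterior = alpha_prior + total_successes = 10 + 13
= 23

23


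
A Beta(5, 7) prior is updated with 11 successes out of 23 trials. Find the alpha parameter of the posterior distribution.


In the Beta-Binomial conjugate update:
alpha_post = alpha_prior + successes
= 5 + 11
= 16

16


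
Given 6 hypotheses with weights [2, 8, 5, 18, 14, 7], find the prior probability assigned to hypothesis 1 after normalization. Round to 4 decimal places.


To normalize, divide each weight by the sum of all weights.
Sum = 54
Prior(H1) = 2/54 = 0.037

0.037


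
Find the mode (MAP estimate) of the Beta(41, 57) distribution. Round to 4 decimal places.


For Beta(a,b) with a,b > 1:
Mode = (a-1)/(a+b-2) = (41-1)/(98-2)
= 40/96 = 0.4167

0.4167


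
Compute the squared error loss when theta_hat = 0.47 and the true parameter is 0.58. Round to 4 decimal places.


L = (theta_hat - theta_true)^2
= (0.47 - 0.58)^2
= -0.11^2 = 0.0121

0.0121


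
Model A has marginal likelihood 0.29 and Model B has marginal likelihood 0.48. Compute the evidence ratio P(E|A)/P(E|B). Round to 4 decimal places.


Evidence ratio = P(E|A) / P(E|B)
= 0.29 / 0.48
= 0.6042

0.6042


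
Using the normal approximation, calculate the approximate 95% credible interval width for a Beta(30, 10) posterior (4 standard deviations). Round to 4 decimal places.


Var(Beta) = 30*10/(40^2 * 41) = 0.0046
SD = 0.0676
Width ~ 4*SD = 0.2705

0.2705


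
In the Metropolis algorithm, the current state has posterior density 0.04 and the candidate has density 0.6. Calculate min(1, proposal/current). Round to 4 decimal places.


Ratio = 0.6/0.04 = 15.0
Acceptance probability = min(1, 15.0)
= 1.0

1.0


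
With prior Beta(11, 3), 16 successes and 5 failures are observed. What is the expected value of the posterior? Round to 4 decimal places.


Posterior = Beta(27, 8)
E[theta] = alpha/(alpha+beta)
= 27/35 = 0.7714

0.7714


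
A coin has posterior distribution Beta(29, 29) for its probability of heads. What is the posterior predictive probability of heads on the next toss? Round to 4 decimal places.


Posterior predictive = E[theta] = alpha/(alpha+beta)
= 29/58
= 0.5

0.5


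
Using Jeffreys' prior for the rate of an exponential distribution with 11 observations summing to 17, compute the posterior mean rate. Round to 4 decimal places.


Jeffreys' prior leads to posterior Gamma(11, 17).
Mean = 11/17 = 0.6471

0.6471


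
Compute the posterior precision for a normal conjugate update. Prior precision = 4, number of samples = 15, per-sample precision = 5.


tau_post = tau_0 + n * tau
= 4 + 15 * 5 = 79

79


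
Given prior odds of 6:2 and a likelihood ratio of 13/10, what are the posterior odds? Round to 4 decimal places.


Posterior odds = prior odds * LR
Prior odds = 6/2 = 3.0
LR = 13/10 = 1.3
Posterior odds = 3.0 * 1.3 = 3.9

3.9


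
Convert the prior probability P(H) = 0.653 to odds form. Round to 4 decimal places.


P(not H) = 1 - 0.653 = 0.347
Odds = 0.653 / 0.347 = 1.8818

1.8818


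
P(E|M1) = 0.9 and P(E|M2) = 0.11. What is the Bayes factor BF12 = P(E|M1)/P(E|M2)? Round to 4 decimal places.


Bayes factor BF12 = P(E|M1) / P(E|M2)
= 0.9 / 0.11
= 8.1818

8.1818


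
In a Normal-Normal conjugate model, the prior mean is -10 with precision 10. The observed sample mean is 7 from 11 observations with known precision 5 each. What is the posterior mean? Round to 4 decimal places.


Posterior precision = tau0 + n*tau = 10 + 11*5 = 65
Posterior mean = (tau0*mu0 + n*tau*xbar) / posterior_precision
= (10*-10 + 11*5*7) / 65
= 285 / 65 = 4.3846

4.3846


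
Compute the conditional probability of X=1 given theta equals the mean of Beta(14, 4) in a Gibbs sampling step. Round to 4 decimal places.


Mean of Beta(14, 4) = 0.7778
P(X=1 | theta=0.7778) = 0.7778

0.7778


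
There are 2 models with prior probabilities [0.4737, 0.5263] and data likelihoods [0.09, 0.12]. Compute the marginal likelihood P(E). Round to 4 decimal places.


P(E) = sum over models of P(M_i) * P(E|M_i)
= 0.4737*0.09 + 0.5263*0.12
= 0.1058

0.1058


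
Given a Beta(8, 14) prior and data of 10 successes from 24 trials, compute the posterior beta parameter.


Number of failures = 24 - 10 = 14
Posterior beta = 14 + 14 = 28

28


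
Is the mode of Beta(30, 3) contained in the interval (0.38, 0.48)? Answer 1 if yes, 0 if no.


Mode = (a-1)/(a+b-2) = 29/31 = 0.9355
Interval: (0.38, 0.48)
Contains mode? 0

0


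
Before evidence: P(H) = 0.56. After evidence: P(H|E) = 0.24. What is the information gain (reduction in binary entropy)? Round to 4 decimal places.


Prior entropy = 0.9896
Posterior entropy = 0.795
Information gain = 0.9896 - 0.795 = 0.1945

0.1945


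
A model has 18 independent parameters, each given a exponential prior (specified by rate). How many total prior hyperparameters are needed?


Each exponential prior needs 1 hyperparameter (rate).
Total = 1 * 18 = 18

18


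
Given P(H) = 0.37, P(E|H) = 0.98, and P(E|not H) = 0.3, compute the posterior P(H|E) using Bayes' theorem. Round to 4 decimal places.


By Bayes' theorem: P(H|E) = P(E|H)*P(H) / P(E)
P(E) = P(E|H)*P(H) + P(E|not H)*P(not H)
P(E) = 0.98*0.37 + 0.3*0.63 = 0.5516
P(H|E) = 0.98*0.37 / 0.5516 = 0.6574

0.6574


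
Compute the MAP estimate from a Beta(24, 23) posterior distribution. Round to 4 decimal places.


MAP = mode of Beta distribution
= (alpha - 1)/(alpha + beta - 2)
= (24-1)/(24+23-2)
= 23/45 = 0.5111

0.5111


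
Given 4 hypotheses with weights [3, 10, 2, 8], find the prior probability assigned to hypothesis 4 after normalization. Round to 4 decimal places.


To normalize, divide each weight by the sum of all weights.
Sum = 23
Prior(H4) = 8/23 = 0.3478

0.3478


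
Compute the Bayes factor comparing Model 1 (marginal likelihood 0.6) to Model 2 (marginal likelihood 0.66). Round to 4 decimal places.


BF12 = marginal likelihood of M1 / marginal likelihood of M2
= 0.6/0.66
= 0.9091

0.9091


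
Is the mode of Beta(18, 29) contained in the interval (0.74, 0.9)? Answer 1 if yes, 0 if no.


Mode = (a-1)/(a+b-2) = 17/45 = 0.3778
Interval: (0.74, 0.9)
Contains mode? 0

0


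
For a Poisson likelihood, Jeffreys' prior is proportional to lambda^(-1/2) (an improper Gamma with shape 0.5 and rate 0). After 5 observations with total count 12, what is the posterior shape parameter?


Jeffreys' prior for Poisson is proportional to lambda^(-1/2).
Posterior is Gamma(0.5 + S, 0 + n) = Gamma(0.5 + 12, 5).
Posterior shape = 0.5 + S = 0.5 + 12 = 12.5

12.5


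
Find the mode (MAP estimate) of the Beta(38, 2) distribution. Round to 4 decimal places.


For Beta(a,b) with a,b > 1:
Mode = (a-1)/(a+b-2) = (38-1)/(40-2)
= 37/38 = 0.9737

0.9737


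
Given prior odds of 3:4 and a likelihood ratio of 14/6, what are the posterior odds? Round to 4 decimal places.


Posterior odds = prior odds * LR
Prior odds = 3/4 = 0.75
LR = 14/6 = 2.3333
Posterior odds = 0.75 * 2.3333 = 1.75

1.75


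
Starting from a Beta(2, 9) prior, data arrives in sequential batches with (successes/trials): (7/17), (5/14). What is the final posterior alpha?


In sequential Bayesian updating, we sum all successes.
Total successes = 12
Final alpha = 2 + 12 = 14

14


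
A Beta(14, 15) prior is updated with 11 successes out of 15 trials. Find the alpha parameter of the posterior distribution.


In the Beta-Binomial conjugate update:
alpha_post = alpha_prior + successes
= 14 + 11
= 25

25


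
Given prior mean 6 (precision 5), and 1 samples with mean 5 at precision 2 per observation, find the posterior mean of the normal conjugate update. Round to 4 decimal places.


The posterior mean is a precision-weighted average of prior and data.
Post. prec. = 5 + 2 = 7
Post. mean = (30 + 10)/7 = 40/7 = 5.7143

5.7143


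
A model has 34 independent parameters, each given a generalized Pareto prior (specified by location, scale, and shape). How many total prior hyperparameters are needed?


Each generalized Pareto prior needs 3 hyperparameters (location, scale, and shape).
Total = 3 * 34 = 102

102


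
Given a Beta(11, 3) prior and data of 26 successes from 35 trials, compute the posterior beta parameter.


Number of failures = 35 - 26 = 9
Posterior beta = 3 + 9 = 12

12


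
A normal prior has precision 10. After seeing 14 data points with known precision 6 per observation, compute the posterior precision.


In the conjugate normal model, precisions add:
tau_posterior = tau_prior + n * tau_data
= 10 + 14*6 = 94

94


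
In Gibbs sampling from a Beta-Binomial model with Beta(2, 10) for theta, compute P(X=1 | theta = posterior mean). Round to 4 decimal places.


Posterior mean = alpha/(alpha+beta) = 2/12 = 0.1667
P(X=1|theta=mean) = theta = 0.1667

0.1667


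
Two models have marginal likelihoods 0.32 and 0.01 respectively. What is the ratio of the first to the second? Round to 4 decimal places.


Evidence ratio = 0.32 / 0.01
= 32.0

32.0


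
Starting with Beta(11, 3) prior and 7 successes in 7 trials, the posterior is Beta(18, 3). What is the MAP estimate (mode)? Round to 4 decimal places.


The mode of Beta(a, b) when a > 1 and b > 1 is (a-1)/(a+b-2)
= (18 - 1) / (18 + 3 - 2)
= 17 / 19
= 0.8947

0.8947


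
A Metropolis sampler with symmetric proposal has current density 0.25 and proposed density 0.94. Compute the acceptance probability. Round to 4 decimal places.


For symmetric proposals, acceptance = min(1, pi(x*)/pi(x))
= min(1, 0.94/0.25)
= min(1, 3.76) = 1.0

1.0


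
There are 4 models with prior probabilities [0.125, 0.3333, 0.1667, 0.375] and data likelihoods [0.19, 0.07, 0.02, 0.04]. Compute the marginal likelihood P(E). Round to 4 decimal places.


P(E) = sum over models of P(M_i) * P(E|M_i)
= 0.125*0.19 + 0.3333*0.07 + 0.1667*0.02 + 0.375*0.04
= 0.0654

0.0654


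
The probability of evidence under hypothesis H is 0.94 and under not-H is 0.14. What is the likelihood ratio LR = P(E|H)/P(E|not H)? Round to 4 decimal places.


LR = 0.94 / 0.14
= 6.7143

6.7143


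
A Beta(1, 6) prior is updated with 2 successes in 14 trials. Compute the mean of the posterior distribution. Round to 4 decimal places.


After update: Beta(3, 18)
Mean = 3 / (3 + 18) = 3 / 21
= 0.1429

0.1429


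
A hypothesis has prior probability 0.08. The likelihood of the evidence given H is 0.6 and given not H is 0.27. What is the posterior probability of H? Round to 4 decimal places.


Using Bayes' theorem:
P(E) = 0.08 * 0.6 + 0.92 * 0.27
P(E) = 0.2964
P(H|E) = (0.08 * 0.6) / 0.2964 = 0.1619

0.1619


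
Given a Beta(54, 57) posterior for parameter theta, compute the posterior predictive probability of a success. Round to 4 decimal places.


For a Beta-Bernoulli model, the predictive probability is the mean:
P(success) = 54/(54+57) = 54/111 = 0.4865

0.4865


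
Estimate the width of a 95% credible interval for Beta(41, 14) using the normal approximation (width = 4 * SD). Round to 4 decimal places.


For Beta(a,b): Var = ab/((a+b)^2(a+b+1))
Var = 0.0034, SD = 0.0582
Approximate 95% CI width = 4 * 0.0582 = 0.2328

0.2328


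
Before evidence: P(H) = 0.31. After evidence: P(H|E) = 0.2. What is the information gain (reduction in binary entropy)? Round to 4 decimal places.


Prior entropy = 0.8932
Posterior entropy = 0.7219
Information gain = 0.8932 - 0.7219 = 0.1712

0.1712


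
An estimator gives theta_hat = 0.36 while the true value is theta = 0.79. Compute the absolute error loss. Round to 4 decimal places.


The absolute error loss is |theta_hat - theta|
= |0.36 - 0.79|
= 0.43

0.43


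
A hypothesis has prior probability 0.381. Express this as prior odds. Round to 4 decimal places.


Odds = P(H) / P(not H) = 0.381 / 0.619
= 0.6155

0.6155


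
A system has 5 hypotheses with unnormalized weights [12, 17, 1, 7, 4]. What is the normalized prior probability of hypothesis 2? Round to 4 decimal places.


The normalized prior is the weight divided by the total.
Total weight = 41
P(H2) = 17 / 41 = 0.4146

0.4146


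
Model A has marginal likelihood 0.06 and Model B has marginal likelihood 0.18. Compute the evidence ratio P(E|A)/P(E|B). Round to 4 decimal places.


Evidence ratio = P(E|A) / P(E|B)
= 0.06 / 0.18
= 0.3333

0.3333


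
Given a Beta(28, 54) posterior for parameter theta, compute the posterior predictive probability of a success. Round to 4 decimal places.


For a Beta-Bernoulli model, the predictive probability is the mean:
P(success) = 28/(28+54) = 28/82 = 0.3415

0.3415


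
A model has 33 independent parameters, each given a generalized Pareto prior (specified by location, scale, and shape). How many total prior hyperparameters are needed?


Each generalized Pareto prior needs 3 hyperparameters (location, scale, and shape).
Total = 3 * 33 = 99

99


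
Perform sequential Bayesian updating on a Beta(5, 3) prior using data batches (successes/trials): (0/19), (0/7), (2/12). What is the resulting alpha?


Accumulate successes: 2
Posterior alpha = prior alpha + sum of successes
= 5 + 2 = 7

7


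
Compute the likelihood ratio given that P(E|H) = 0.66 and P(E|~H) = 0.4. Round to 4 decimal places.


LR = P(E|H) / P(E|~H)
= 0.66 / 0.4 = 1.65

1.65


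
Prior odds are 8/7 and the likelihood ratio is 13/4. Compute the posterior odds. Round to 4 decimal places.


Posterior odds = prior odds * likelihood ratio
= (8/7) * (13/4)
= 104 / 28
= 3.7143

3.7143


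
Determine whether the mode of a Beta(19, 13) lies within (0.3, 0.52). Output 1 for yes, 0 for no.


First find the mode: (a-1)/(a+b-2) = 0.6
Is 0.6 in (0.3, 0.52)? 0

0


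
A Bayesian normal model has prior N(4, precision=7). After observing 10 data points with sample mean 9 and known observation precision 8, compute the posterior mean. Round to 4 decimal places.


Posterior mean = (prior_precision * prior_mean + n * data_precision * data_mean) / (prior_precision + n * data_precision)
Numerator = 7*4 + 10*8*9 = 748
Denominator = 7 + 10*8 = 87
Posterior mean = 8.5977

8.5977


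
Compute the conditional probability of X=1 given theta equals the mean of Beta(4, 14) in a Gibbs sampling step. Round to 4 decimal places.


Mean of Beta(4, 14) = 0.2222
P(X=1 | theta=0.2222) = 0.2222

0.2222


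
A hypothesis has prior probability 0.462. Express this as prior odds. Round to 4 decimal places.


Odds = P(H) / P(not H) = 0.462 / 0.538
= 0.8587

0.8587


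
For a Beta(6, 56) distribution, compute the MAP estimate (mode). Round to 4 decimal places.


MAP = mode = (a-1)/(a+b-2)
= (6-1)/(6+56-2)
= 5/60 = 0.0833

0.0833


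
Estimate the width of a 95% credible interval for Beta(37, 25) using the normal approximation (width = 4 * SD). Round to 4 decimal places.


For Beta(a,b): Var = ab/((a+b)^2(a+b+1))
Var = 0.0038, SD = 0.0618
Approximate 95% CI width = 4 * 0.0618 = 0.2472

0.2472


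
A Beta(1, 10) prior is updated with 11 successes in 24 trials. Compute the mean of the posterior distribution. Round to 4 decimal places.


After update: Beta(12, 23)
Mean = 12 / (12 + 23) = 12 / 35
= 0.3429

0.3429


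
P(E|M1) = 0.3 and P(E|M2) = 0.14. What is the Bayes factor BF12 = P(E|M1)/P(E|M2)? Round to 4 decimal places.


Bayes factor BF12 = P(E|M1) / P(E|M2)
= 0.3 / 0.14
= 2.1429

2.1429


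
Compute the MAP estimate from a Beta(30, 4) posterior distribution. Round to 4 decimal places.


MAP = mode of Beta distribution
= (alpha - 1)/(alpha + beta - 2)
= (30-1)/(30+4-2)
= 29/32 = 0.9062

0.9062


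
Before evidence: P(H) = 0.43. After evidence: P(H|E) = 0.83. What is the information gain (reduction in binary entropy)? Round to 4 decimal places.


Prior entropy = 0.9858
Posterior entropy = 0.6577
Information gain = 0.9858 - 0.6577 = 0.3281

0.3281


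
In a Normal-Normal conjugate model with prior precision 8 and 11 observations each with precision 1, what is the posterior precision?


Posterior precision = prior precision + n * observation precision
= 8 + 11 * 1
= 8 + 11 = 19

19


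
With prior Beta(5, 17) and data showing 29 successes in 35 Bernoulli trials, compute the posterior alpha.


Conjugate update: alpha_posterior = alpha_prior + k
= 5 + 29 = 34

34


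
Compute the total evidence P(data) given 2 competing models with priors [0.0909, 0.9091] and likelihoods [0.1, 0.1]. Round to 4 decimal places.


Marginal likelihood = sum P(model_i) * P(data|model_i)
Model 1: 0.0909 * 0.1 = 0.0091
Model 2: 0.9091 * 0.1 = 0.0909
Total = 0.1

0.1


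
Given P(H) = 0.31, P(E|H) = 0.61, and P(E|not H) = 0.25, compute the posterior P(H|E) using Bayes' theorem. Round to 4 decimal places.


By Bayes' theorem: P(H|E) = P(E|H)*P(H) / P(E)
P(E) = P(E|H)*P(H) + P(E|not H)*P(not H)
P(E) = 0.61*0.31 + 0.25*0.69 = 0.3616
P(H|E) = 0.61*0.31 / 0.3616 = 0.523

0.523


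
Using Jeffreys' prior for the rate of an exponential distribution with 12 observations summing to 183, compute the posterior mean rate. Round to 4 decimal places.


Jeffreys' prior leads to posterior Gamma(12, 183).
Mean = 12/183 = 0.0656

0.0656


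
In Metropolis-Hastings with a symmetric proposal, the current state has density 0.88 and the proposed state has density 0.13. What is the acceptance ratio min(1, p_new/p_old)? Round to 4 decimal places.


Ratio = p_new / p_old = 0.13 / 0.88 = 0.1477
Acceptance = min(1, 0.1477) = 0.1477

0.1477


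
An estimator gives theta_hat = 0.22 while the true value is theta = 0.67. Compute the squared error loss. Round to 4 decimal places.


The squared error loss is (theta_hat - theta)^2
= (0.22 - 0.67)^2
= (-0.45)^2 = 0.2025

0.2025


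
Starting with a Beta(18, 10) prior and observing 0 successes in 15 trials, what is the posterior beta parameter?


Posterior beta = prior beta + failures
Failures = 15 - 0 = 15
beta_post = 10 + 15 = 25

25


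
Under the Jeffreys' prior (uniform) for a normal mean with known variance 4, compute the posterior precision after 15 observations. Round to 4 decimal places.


Prior precision = 0 (flat prior).
Post. prec. = 0 + n/var = 15/4 = 3.75

3.75


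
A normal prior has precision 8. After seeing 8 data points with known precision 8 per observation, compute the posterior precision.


In the conjugate normal model, precisions add:
tau_posterior = tau_prior + n * tau_data
= 8 + 8*8 = 72

72


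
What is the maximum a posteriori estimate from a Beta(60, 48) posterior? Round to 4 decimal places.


The MAP estimate equals the mode of the distribution.
Mode of Beta(a,b) = (a-1)/(a+b-2)
= 59/106
= 0.5566

0.5566


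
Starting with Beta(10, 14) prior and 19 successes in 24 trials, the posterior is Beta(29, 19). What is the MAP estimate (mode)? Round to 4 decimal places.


The mode of Beta(a, b) when a > 1 and b > 1 is (a-1)/(a+b-2)
= (29 - 1) / (29 + 19 - 2)
= 28 / 46
= 0.6087

0.6087


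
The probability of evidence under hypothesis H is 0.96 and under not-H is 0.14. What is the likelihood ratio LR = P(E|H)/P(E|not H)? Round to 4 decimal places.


LR = 0.96 / 0.14
= 6.8571

6.8571


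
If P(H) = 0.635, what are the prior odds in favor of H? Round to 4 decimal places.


Prior odds = P(H) / (1 - P(H))
= 0.635 / 0.365
= 1.7397

1.7397


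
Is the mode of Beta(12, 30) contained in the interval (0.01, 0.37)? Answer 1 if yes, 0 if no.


Mode = (a-1)/(a+b-2) = 11/40 = 0.275
Interval: (0.01, 0.37)
Contains mode? 1

1


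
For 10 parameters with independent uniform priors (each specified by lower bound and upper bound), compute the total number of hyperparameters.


A uniform prior has 2 hyperparameters per parameter.
Total = 10 * 2 = 20

20


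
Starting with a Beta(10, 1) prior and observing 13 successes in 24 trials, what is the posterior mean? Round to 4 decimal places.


Posterior parameters: alpha = 10 + 13 = 23
beta = 1 + 11 = 12
Posterior mean = alpha / (alpha + beta) = 23 / 35
= 0.6571

0.6571


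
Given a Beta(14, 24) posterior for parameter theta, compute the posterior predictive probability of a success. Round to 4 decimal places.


For a Beta-Bernoulli model, the predictive probability is the mean:
P(success) = 14/(14+24) = 14/38 = 0.3684

0.3684


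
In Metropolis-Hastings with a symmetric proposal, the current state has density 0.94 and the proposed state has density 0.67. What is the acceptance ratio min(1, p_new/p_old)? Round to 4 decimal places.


Ratio = p_new / p_old = 0.67 / 0.94 = 0.7128
Acceptance = min(1, 0.7128) = 0.7128

0.7128


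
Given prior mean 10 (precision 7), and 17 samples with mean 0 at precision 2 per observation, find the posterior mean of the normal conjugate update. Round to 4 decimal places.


The posterior mean is a precision-weighted average of prior and data.
Post. prec. = 7 + 34 = 41
Post. mean = (70 + 0)/41 = 70/41 = 1.7073

1.7073


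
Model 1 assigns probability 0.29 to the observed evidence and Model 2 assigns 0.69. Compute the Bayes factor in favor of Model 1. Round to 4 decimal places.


BF = P(data|M1) / P(data|M2)
= 0.29 / 0.69 = 0.4203

0.4203


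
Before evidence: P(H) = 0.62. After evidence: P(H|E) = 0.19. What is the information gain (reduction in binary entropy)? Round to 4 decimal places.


Prior entropy = 0.958
Posterior entropy = 0.7015
Information gain = 0.958 - 0.7015 = 0.2566

0.2566


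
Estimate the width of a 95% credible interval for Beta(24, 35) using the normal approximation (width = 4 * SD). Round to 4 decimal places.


For Beta(a,b): Var = ab/((a+b)^2(a+b+1))
Var = 0.004, SD = 0.0634
Approximate 95% CI width = 4 * 0.0634 = 0.2537

0.2537


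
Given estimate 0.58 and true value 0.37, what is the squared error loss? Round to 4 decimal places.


Squared error = (estimate - true)^2
Difference = 0.21
Loss = 0.21^2 = 0.0441

0.0441


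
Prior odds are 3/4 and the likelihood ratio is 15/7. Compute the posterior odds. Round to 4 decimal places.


Posterior odds = prior odds * likelihood ratio
= (3/4) * (15/7)
= 45 / 28
= 1.6071

1.6071


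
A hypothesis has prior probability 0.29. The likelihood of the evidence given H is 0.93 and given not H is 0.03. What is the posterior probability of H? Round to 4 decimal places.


Using Bayes' theorem:
P(E) = 0.29 * 0.93 + 0.71 * 0.03
P(E) = 0.291
P(H|E) = (0.29 * 0.93) / 0.291 = 0.9268

0.9268


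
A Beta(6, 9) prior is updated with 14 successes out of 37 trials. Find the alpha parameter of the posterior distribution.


In the Beta-Binomial conjugate update:
alpha_post = alpha_prior + successes
= 6 + 14
= 20

20


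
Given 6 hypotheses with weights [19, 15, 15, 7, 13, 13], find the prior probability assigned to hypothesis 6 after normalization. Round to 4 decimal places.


To normalize, divide each weight by the sum of all weights.
Sum = 82
Prior(H6) = 13/82 = 0.1585

0.1585


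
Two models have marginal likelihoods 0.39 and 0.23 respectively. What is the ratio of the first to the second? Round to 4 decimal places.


Evidence ratio = 0.39 / 0.23
= 1.6957

1.6957


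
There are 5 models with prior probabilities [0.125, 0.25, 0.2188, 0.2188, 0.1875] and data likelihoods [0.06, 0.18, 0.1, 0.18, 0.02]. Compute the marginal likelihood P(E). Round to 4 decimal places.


P(E) = sum over models of P(M_i) * P(E|M_i)
= 0.125*0.06 + 0.25*0.18 + 0.2188*0.1 + 0.2188*0.18 + 0.1875*0.02
= 0.1175

0.1175


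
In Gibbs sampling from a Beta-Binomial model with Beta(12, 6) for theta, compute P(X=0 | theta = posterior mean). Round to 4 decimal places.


Posterior mean = alpha/(alpha+beta) = 12/18 = 0.6667
P(X=0|theta=mean) = 1 - theta = 0.3333

0.3333


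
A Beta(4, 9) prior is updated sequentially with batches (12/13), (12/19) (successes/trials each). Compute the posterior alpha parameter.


Sequential conjugate updating is equivalent to a single batch update.
Total successes across all batches = 24
alpha_posterior = alpha_prior + total_successes = 4 + 24
= 28

28


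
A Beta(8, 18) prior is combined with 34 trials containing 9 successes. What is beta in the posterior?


In conjugate updating:
beta_posterior = beta_prior + (n - k)
= 18 + (34 - 9)
= 18 + 25 = 43

43


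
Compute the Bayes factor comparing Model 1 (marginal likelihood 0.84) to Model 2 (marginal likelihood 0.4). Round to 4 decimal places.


BF12 = marginal likelihood of M1 / marginal likelihood of M2
= 0.84/0.4
= 2.1

2.1


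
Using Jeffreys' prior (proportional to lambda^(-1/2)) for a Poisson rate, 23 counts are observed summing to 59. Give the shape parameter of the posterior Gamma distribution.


Conjugate update: Gamma(prior_shape + S, prior_rate + n).
Prior shape = 0.5, prior rate = 0.
Posterior shape = 0.5 + S = 0.5 + 59 = 59.5

59.5


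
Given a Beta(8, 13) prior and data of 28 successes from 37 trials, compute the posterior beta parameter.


Number of failures = 37 - 28 = 9
Posterior beta = 13 + 9 = 22

22


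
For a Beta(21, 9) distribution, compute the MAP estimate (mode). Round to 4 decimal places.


MAP = mode = (a-1)/(a+b-2)
= (21-1)/(21+9-2)
= 20/28 = 0.7143

0.7143


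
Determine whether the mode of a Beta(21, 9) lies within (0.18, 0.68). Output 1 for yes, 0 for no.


First find the mode: (a-1)/(a+b-2) = 0.7143
Is 0.7143 in (0.18, 0.68)? 0

0


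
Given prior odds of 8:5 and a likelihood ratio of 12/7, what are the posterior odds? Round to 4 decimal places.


Posterior odds = prior odds * LR
Prior odds = 8/5 = 1.6
LR = 12/7 = 1.7143
Posterior odds = 1.6 * 1.7143 = 2.7429

2.7429


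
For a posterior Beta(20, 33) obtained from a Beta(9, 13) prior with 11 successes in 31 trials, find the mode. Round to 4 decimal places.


Mode = (alpha - 1) / (alpha + beta - 2)
= 19 / 51
= 0.3725

0.3725


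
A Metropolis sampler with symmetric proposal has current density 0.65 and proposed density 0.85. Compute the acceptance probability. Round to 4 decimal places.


For symmetric proposals, acceptance = min(1, pi(x*)/pi(x))
= min(1, 0.85/0.65)
= min(1, 1.3077) = 1.0

1.0


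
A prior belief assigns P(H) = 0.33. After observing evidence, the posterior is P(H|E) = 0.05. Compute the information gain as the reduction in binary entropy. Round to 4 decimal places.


H(prior) = -0.33*log2(0.33) - 0.67*log2(0.67)
= 0.9149
H(post) = -0.05*log2(0.05) - 0.95*log2(0.95)
= 0.2864
IG = 0.9149 - 0.2864 = 0.6285

0.6285


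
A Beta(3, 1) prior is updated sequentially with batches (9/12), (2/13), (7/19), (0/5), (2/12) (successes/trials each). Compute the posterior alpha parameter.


Sequential conjugate updating is equivalent to a single batch update.
Total successes across all batches = 20
alpha_posterior = alpha_prior + total_successes = 3 + 20
= 23

23


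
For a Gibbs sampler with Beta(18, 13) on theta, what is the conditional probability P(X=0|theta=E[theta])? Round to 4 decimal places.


E[theta] = 18/(18+13) = 0.5806
P(X=0|theta) = 1 - theta = 0.4194

0.4194


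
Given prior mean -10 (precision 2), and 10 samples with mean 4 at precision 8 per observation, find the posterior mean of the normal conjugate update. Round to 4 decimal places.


The posterior mean is a precision-weighted average of prior and data.
Post. prec. = 2 + 80 = 82
Post. mean = (-20 + 320)/82 = 300/82 = 3.6585

3.6585


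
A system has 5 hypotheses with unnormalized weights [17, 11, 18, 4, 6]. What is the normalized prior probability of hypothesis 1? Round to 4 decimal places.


The normalized prior is the weight divided by the total.
Total weight = 56
P(H1) = 17 / 56 = 0.3036

0.3036


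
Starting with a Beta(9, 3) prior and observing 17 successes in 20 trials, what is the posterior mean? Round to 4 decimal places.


Posterior parameters: alpha = 9 + 17 = 26
beta = 3 + 3 = 6
Posterior mean = alpha / (alpha + beta) = 26 / 32
= 0.8125

0.8125


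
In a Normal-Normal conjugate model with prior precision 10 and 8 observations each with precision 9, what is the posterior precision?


Posterior precision = prior precision + n * observation precision
= 10 + 8 * 9
= 10 + 72 = 82

82


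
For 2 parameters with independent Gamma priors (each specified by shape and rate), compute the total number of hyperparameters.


A Gamma prior has 2 hyperparameters per parameter.
Total = 2 * 2 = 4

4


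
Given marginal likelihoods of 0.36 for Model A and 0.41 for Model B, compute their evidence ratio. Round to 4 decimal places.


Ratio = ML(A) / ML(B) = 0.36/0.41
= 0.878

0.878


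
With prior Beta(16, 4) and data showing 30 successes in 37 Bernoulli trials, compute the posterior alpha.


Conjugate update: alpha_posterior = alpha_prior + k
= 16 + 30 = 46

46


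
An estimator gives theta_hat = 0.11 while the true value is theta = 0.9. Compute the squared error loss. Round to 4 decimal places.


The squared error loss is (theta_hat - theta)^2
= (0.11 - 0.9)^2
= (-0.79)^2 = 0.6241

0.6241


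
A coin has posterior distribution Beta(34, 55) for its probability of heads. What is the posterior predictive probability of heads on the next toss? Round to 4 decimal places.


Posterior predictive = E[theta] = alpha/(alpha+beta)
= 34/89
= 0.382

0.382


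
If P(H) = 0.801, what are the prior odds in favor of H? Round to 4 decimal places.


Prior odds = P(H) / (1 - P(H))
= 0.801 / 0.199
= 4.0251

4.0251


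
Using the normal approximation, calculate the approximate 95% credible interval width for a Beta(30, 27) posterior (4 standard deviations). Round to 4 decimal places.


Var(Beta) = 30*27/(57^2 * 58) = 0.0043
SD = 0.0656
Width ~ 4*SD = 0.2622

0.2622


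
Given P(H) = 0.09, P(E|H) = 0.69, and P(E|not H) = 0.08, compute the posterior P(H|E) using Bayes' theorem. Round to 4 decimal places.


By Bayes' theorem: P(H|E) = P(E|H)*P(H) / P(E)
P(E) = P(E|H)*P(H) + P(E|not H)*P(not H)
P(E) = 0.69*0.09 + 0.08*0.91 = 0.1349
P(H|E) = 0.69*0.09 / 0.1349 = 0.4603

0.4603


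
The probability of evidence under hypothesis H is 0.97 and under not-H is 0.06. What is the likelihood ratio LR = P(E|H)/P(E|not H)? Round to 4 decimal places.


LR = 0.97 / 0.06
= 16.1667

16.1667


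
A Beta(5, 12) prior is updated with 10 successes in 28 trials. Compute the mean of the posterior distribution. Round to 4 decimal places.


After update: Beta(15, 30)
Mean = 15 / (15 + 30) = 15 / 45
= 0.3333

0.3333


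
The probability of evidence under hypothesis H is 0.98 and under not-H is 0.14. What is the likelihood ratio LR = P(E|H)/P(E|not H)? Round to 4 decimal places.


LR = 0.98 / 0.14
= 7.0

7.0


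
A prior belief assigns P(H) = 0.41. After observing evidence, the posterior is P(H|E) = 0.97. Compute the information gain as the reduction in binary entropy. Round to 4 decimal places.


H(prior) = -0.41*log2(0.41) - 0.59*log2(0.59)
= 0.9765
H(post) = -0.97*log2(0.97) - 0.03*log2(0.03)
= 0.1944
IG = 0.9765 - 0.1944 = 0.7821

0.7821


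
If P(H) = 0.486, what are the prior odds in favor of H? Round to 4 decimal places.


Prior odds = P(H) / (1 - P(H))
= 0.486 / 0.514
= 0.9455

0.9455
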